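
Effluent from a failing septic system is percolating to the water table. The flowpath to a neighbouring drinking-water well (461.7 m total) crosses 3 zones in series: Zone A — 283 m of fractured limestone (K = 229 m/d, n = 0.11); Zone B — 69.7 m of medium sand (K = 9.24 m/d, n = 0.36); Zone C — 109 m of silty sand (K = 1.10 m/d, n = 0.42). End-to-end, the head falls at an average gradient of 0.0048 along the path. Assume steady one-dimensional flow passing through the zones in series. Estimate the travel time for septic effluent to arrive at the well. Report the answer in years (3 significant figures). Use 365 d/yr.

13.6 years

Continuity: the same q passes through each zone, so ΔH = q·Σ(L_j/K_j) — the zones act as resistances in series.
Σ(L/K) = 283/229 + 69.7/9.24 + 109/1.10 = 1.236 + 7.543 + 99.09 = 107.9 d
K_eq = L_total / Σ(L/K) = 461.7 / 107.9 = 4.280 m/d
q = K_eq · i = 4.280 × 0.0048 = 0.02054 m/d (same in every zone)
Zone A: v = q/n = 0.02054/0.11 = 0.1868 m/d → t_A = 283/0.1868 = 1515 d
Zone B: v = q/n = 0.02054/0.36 = 0.05707 m/d → t_B = 69.7/0.05707 = 1221 d
Zone C: v = q/n = 0.02054/0.42 = 0.04892 m/d → t_C = 109/0.04892 = 2228 d
Total t = 1515 + 1221 + 2228 = 4965 d
   = 4965 / 365 = 13.6 yr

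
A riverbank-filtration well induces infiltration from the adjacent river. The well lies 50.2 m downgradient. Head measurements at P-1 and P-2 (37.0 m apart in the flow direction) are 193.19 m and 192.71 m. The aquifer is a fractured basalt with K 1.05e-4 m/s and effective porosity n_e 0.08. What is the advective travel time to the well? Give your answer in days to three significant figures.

Hydraulic gradient i = (193.19 − 192.71) / 37.0 = 0.48 / 37.0 = 0.01297
K = 1.05e-4 m/s × 86400 s/d = 9.072 m/d
Specific discharge q = 9.072 × 0.01297 = 0.1177 m/d
v_s = q/n_e = 0.1177/0.08 = 1.471 m/d
t = L / v = 50.2 / 1.471 = 34.12 d

34.1 days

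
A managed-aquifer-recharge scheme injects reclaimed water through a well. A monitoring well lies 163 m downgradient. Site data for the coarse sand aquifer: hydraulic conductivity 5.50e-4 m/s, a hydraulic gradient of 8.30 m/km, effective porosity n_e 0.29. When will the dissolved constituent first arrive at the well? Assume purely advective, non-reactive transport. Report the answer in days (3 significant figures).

K = 5.50e-4 m/s × 86400 s/d = 47.52 m/d
q = Ki = 47.52 × 0.0083 = 0.3944 m/d
Average linear velocity = 0.3944 / 0.29 = 1.360 m/d
t = L / v = 163 / 1.360 = 119.8 d

120 days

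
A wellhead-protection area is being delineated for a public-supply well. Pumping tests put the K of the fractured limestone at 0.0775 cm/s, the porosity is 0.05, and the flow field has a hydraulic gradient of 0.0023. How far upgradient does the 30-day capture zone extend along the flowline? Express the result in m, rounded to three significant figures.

92.4 m

K = 0.0775 cm/s × 864 = 66.96 m/d
q = Ki = 66.96 × 0.0023 = 0.1540 m/d
v_s = q/n_e = 0.1540/0.05 = 3.080 m/d
L = v × T = 3.080 × 30 = 92.40 m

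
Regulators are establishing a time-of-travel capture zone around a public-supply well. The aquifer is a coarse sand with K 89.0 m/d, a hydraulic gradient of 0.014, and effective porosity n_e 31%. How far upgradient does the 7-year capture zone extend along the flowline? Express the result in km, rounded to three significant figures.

Darcy flux q = K·i = 89.0 × 0.014 = 1.246 m/d
v = Ki/n = 89.0·0.014/0.31 = 4.019 m/d
T = 7 yr × 365 = 2555 d
L = v × T = 4.019 × 2555 = 10270 m
   = 10.3 km

10.3 km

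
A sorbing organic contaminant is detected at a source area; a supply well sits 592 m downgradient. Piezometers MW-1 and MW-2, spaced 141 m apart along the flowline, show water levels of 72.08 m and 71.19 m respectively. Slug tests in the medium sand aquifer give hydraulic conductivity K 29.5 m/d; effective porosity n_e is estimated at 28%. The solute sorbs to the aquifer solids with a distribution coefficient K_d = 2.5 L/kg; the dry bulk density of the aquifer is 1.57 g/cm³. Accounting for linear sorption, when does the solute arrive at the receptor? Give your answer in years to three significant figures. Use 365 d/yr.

Hydraulic gradient i = (72.08 − 71.19) / 141 = 0.89 / 141 = 0.006312
Specific discharge q = 29.5 × 0.006312 = 0.1862 m/d
Average linear velocity = 0.1862 / 0.28 = 0.6650 m/d
Retardation R = 1 + ρ_b·K_d/n = 1 + 1.57×2.5/0.28 = 15.02
Contaminant velocity v_c = v/R = 0.6650/15.02 = 0.04428 m/d
t = L/v_c = 592/0.04428 = 13370 d
   = 13370/365 = 36.6 yr

36.6 years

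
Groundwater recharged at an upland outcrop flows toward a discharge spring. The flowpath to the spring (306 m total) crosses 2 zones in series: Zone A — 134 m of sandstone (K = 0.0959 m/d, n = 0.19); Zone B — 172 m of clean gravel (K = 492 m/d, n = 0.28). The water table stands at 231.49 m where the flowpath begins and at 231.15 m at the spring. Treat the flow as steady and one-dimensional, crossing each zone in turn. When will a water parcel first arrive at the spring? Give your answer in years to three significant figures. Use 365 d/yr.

829 years

Total head drop ΔH = 231.49 − 231.15 = 0.34 m
Steady 1-D flow in series ⇒ the Darcy flux q is identical in every zone and the zone head losses add (resistances L/K in series).
Σ(L/K) = 134/0.0959 + 172/492 = 1397 + 0.3496 = 1398 d
q = ΔH / Σ(L/K) = 0.34 / 1398 = 2.433e-4 m/d (same in every zone)
Zone A: v = q/n = 2.433e-4/0.19 = 0.001280 m/d → t_A = 134/0.001280 = 104700 d
Zone B: v = q/n = 2.433e-4/0.28 = 8.688e-4 m/d → t_B = 172/8.688e-4 = 198000 d
Total t = 104700 + 198000 = 302600 d
   = 302600 / 365 = 829 yr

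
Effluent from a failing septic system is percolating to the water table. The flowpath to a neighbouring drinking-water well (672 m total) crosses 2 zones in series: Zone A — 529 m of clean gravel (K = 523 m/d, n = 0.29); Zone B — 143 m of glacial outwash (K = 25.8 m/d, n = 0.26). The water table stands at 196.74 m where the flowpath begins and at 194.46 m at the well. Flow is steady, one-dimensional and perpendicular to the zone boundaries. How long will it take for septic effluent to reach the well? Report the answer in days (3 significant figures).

Total head drop ΔH = 196.74 − 194.46 = 2.28 m
Steady 1-D flow in series ⇒ the Darcy flux q is identical in every zone and the zone head losses add (resistances L/K in series).
Σ(L/K) = 529/523 + 143/25.8 = 1.011 + 5.543 = 6.554 d
q = ΔH / Σ(L/K) = 2.28 / 6.554 = 0.3479 m/d (same in every zone)
Zone A: v = q/n = 0.3479/0.29 = 1.200 m/d → t_A = 529/1.200 = 441.0 d
Zone B: v = q/n = 0.3479/0.26 = 1.338 m/d → t_B = 143/1.338 = 106.9 d
Total t = 441.0 + 106.9 = 547.9 d

548 days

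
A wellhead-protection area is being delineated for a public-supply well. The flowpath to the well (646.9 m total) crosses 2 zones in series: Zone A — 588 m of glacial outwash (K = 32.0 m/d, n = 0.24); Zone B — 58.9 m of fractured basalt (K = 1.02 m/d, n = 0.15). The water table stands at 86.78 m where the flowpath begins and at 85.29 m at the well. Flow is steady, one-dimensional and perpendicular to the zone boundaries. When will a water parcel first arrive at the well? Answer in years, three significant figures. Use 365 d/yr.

21.0 years

Total head drop ΔH = 86.78 − 85.29 = 1.49 m
Steady 1-D flow in series ⇒ the Darcy flux q is identical in every zone and the zone head losses add (resistances L/K in series).
Σ(L/K) = 588/32.0 + 58.9/1.02 = 18.38 + 57.75 = 76.12 d
q = ΔH / Σ(L/K) = 1.49 / 76.12 = 0.01957 m/d (same in every zone)
Zone A: v = q/n = 0.01957/0.24 = 0.08156 m/d → t_A = 588/0.08156 = 7209 d
Zone B: v = q/n = 0.01957/0.15 = 0.1305 m/d → t_B = 58.9/0.1305 = 451.4 d
Total t = 7209 + 451.4 = 7661 d
   = 7661 / 365 = 21.0 yr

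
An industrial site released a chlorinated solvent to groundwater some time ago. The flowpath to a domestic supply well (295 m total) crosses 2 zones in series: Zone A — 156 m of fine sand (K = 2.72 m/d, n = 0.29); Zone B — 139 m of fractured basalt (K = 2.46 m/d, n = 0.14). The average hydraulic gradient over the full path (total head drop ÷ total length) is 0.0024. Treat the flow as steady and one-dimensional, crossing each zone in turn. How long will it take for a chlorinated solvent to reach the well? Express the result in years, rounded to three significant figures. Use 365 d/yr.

Steady 1-D flow in series ⇒ the Darcy flux q is identical in every zone and the zone head losses add (resistances L/K in series).
Σ(L/K) = 156/2.72 + 139/2.46 = 57.35 + 56.50 = 113.9 d
K_eq = L_total / Σ(L/K) = 295 / 113.9 = 2.591 m/d
q = K_eq · i = 2.591 × 0.0024 = 0.006218 m/d (same in every zone)
Zone A: v = q/n = 0.006218/0.29 = 0.02144 m/d → t_A = 156/0.02144 = 7275 d
Zone B: v = q/n = 0.006218/0.14 = 0.04442 m/d → t_B = 139/0.04442 = 3129 d
Total t = 7275 + 3129 = 10400 d
   = 10400 / 365 = 28.5 yr

28.5 years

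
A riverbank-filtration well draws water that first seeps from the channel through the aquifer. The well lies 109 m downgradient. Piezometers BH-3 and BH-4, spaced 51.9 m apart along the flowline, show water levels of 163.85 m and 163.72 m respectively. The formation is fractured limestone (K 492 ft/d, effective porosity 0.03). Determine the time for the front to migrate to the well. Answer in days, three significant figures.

8.71 days

Hydraulic gradient i = (163.85 − 163.72) / 51.9 = 0.13 / 51.9 = 0.002505
K = 492 ft/d × 0.3048 = 150.0 m/d
Specific discharge q = 150.0 × 0.002505 = 0.3756 m/d
v = Ki/n = 150.0·0.002505/0.03 = 12.52 m/d
t = L / v = 109 / 12.52 = 8.705 d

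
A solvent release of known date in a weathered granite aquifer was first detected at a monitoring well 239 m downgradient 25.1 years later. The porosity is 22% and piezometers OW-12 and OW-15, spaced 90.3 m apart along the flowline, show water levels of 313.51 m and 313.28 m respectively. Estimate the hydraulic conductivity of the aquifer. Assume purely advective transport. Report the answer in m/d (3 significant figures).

2.25 m/d

Hydraulic gradient i = (313.51 − 313.28) / 90.3 = 0.23 / 90.3 = 0.002547
t = 25.1 years = 9162 d
v = L / t = 239 / 9162 = 0.02609 m/d
K = v · n / i = 0.02609 × 0.22 / 0.002547 = 2.25 m/d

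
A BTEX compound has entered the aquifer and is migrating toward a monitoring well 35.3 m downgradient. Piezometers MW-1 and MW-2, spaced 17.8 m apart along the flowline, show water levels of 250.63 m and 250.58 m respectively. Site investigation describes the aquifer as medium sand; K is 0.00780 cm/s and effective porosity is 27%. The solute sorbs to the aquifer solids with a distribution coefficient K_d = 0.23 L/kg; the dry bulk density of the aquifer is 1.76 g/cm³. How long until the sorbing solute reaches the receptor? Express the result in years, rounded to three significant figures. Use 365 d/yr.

3.45 years

Hydraulic gradient i = (250.63 − 250.58) / 17.8 = 0.05 / 17.8 = 0.002809
K = 0.00780 cm/s × 864 = 6.739 m/d
Specific discharge q = 6.739 × 0.002809 = 0.01893 m/d
Seepage velocity v = q / n = 0.01893 / 0.27 = 0.07011 m/d
Retardation R = 1 + ρ_b·K_d/n = 1 + 1.76×0.23/0.27 = 2.499
Contaminant velocity v_c = v/R = 0.07011/2.499 = 0.02805 m/d
t = L/v_c = 35.3/0.02805 = 1258 d
   = 1258/365 = 3.45 yr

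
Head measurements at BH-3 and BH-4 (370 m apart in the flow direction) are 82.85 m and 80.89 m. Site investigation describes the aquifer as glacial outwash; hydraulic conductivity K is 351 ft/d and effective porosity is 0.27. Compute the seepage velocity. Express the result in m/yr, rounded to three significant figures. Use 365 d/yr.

766 m/yr

Hydraulic gradient i = (82.85 − 80.89) / 370 = 1.96 / 370 = 0.005297
K = 351 ft/d × 0.3048 = 107.0 m/d
Specific discharge q = 107.0 × 0.005297 = 0.5667 m/d
Seepage velocity v = q / n = 0.5667 / 0.27 = 2.099 m/d
   = 2.099 × 365 = 766 m/yr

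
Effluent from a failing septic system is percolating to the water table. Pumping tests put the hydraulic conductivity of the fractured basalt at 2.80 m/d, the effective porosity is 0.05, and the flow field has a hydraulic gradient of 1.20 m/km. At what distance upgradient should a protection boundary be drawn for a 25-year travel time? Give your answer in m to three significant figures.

Specific discharge q = 2.80 × 0.0012 = 0.003360 m/d
v = Ki/n = 2.80·0.0012/0.05 = 0.06720 m/d
T = 25 yr × 365 = 9125 d
L = v × T = 0.06720 × 9125 = 613.2 m

613 m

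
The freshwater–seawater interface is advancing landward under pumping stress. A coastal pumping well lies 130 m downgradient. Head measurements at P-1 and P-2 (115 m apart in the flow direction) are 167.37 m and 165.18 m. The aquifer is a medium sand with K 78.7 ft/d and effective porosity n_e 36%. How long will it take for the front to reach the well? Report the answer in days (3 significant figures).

102 days

Hydraulic gradient i = (167.37 − 165.18) / 115 = 2.19 / 115 = 0.01904
K = 78.7 ft/d × 0.3048 = 23.99 m/d
q = Ki = 23.99 × 0.01904 = 0.4568 m/d
Seepage velocity v = q / n = 0.4568 / 0.36 = 1.269 m/d
t = L / v = 130 / 1.269 = 102.4 d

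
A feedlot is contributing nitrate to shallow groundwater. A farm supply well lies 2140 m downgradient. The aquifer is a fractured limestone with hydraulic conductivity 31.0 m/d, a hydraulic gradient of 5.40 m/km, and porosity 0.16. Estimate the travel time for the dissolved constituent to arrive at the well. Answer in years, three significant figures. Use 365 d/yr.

Specific discharge q = 31.0 × 0.0054 = 0.1674 m/d
v = Ki/n = 31.0·0.0054/0.16 = 1.046 m/d
t = L / v = 2140 / 1.046 = 2045 d
   = 2045 / 365 = 5.60 yr

5.60 years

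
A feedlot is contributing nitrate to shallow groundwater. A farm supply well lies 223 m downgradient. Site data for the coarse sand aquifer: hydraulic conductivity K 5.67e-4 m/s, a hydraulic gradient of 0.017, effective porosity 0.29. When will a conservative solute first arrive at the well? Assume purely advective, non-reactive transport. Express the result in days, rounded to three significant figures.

77.7 days

K = 5.67e-4 m/s × 86400 s/d = 48.99 m/d
Darcy flux q = K·i = 48.99 × 0.017 = 0.8328 m/d
Seepage velocity v = q / n = 0.8328 / 0.29 = 2.872 m/d
t = L / v = 223 / 2.872 = 77.65 d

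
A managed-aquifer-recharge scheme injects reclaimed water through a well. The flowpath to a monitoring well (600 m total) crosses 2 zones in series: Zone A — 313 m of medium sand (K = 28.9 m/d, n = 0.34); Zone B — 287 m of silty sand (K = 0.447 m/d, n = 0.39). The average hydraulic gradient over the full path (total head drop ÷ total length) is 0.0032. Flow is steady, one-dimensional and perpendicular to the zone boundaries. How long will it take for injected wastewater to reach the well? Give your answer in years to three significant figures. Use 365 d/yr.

203 years

Steady 1-D flow in series ⇒ the Darcy flux q is identical in every zone and the zone head losses add (resistances L/K in series).
Σ(L/K) = 313/28.9 + 287/0.447 = 10.83 + 642.1 = 652.9 d
K_eq = L_total / Σ(L/K) = 600 / 652.9 = 0.9190 m/d
q = K_eq · i = 0.9190 × 0.0032 = 0.002941 m/d (same in every zone)
Zone A: v = q/n = 0.002941/0.34 = 0.008649 m/d → t_A = 313/0.008649 = 36190 d
Zone B: v = q/n = 0.002941/0.39 = 0.007540 m/d → t_B = 287/0.007540 = 38060 d
Total t = 36190 + 38060 = 74250 d
   = 74250 / 365 = 203 yr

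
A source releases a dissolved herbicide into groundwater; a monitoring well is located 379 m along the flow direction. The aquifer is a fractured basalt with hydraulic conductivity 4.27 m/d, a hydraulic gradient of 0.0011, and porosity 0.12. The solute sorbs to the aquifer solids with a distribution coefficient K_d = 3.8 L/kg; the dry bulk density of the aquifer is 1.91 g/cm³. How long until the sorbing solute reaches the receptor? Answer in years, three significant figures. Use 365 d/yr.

1630 years

Specific discharge q = 4.27 × 0.0011 = 0.004697 m/d
v = Ki/n = 4.27·0.0011/0.12 = 0.03914 m/d
Retardation R = 1 + ρ_b·K_d/n = 1 + 1.91×3.8/0.12 = 61.48
Contaminant velocity v_c = v/R = 0.03914/61.48 = 6.366e-4 m/d
t = L/v_c = 379/6.366e-4 = 595300 d
   = 595300/365 = 1630 yr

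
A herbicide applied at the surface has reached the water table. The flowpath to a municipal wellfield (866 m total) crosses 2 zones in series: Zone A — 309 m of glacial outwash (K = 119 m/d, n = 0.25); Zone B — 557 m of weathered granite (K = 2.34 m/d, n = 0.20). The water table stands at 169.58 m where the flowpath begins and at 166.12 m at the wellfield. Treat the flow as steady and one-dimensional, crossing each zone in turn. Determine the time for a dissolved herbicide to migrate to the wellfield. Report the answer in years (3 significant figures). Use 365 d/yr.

35.9 years

Total head drop ΔH = 169.58 − 166.12 = 3.46 m
Continuity: the same q passes through each zone, so ΔH = q·Σ(L_j/K_j) — the zones act as resistances in series.
Σ(L/K) = 309/119 + 557/2.34 = 2.597 + 238.0 = 240.6 d
q = ΔH / Σ(L/K) = 3.46 / 240.6 = 0.01438 m/d (same in every zone)
Zone A: v = q/n = 0.01438/0.25 = 0.05752 m/d → t_A = 309/0.05752 = 5372 d
Zone B: v = q/n = 0.01438/0.20 = 0.07189 m/d → t_B = 557/0.07189 = 7747 d
Total t = 5372 + 7747 = 13120 d
   = 13120 / 365 = 35.9 yr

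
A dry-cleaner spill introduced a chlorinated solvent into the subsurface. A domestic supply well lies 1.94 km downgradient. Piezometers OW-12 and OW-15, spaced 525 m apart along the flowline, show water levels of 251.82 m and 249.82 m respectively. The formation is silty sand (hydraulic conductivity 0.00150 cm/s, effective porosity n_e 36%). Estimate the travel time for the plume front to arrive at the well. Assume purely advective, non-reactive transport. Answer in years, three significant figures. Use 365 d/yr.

388 years

Hydraulic gradient i = (251.82 − 249.82) / 525 = 2.00 / 525 = 0.003810
K = 0.00150 cm/s × 864 = 1.296 m/d
Specific discharge q = 1.296 × 0.003810 = 0.004937 m/d
v = Ki/n = 1.296·0.003810/0.36 = 0.01371 m/d
L = 1.94 km = 1940 m
t = L / v = 1940 / 0.01371 = 141500 d
   = 141500 / 365 = 388 yr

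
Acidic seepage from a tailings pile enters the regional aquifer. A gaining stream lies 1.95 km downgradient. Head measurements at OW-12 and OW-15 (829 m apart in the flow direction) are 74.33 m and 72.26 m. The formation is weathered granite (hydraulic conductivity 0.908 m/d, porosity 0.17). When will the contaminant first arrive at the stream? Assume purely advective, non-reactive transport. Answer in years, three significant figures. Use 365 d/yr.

401 years

Hydraulic gradient i = (74.33 − 72.26) / 829 = 2.07 / 829 = 0.002497
Specific discharge q = 0.908 × 0.002497 = 0.002267 m/d
v = Ki/n = 0.908·0.002497/0.17 = 0.01334 m/d
L = 1.95 km = 1950 m
t = L / v = 1950 / 0.01334 = 146200 d
   = 146200 / 365 = 401 yr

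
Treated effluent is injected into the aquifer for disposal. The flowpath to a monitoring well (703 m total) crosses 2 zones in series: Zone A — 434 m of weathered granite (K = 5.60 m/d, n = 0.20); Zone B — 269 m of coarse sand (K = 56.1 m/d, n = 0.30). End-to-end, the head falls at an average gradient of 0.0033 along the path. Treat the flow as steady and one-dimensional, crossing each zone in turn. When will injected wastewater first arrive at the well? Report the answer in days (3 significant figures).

For zones in series the flux q is common to all zones; the equivalent conductivity is the harmonic (thickness-weighted) mean, K_eq = L_total / Σ(L_j/K_j).
Σ(L/K) = 434/5.60 + 269/56.1 = 77.50 + 4.795 = 82.30 d
K_eq = L_total / Σ(L/K) = 703 / 82.30 = 8.542 m/d
q = K_eq · i = 8.542 × 0.0033 = 0.02819 m/d (same in every zone)
Zone A: v = q/n = 0.02819/0.20 = 0.1410 m/d → t_A = 434/0.1410 = 3079 d
Zone B: v = q/n = 0.02819/0.30 = 0.09397 m/d → t_B = 269/0.09397 = 2863 d
Total t = 3079 + 2863 = 5942 d

5940 days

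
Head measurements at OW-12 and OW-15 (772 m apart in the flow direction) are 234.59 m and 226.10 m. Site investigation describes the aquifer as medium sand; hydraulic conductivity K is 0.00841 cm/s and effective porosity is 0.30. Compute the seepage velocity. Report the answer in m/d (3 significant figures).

Hydraulic gradient i = (234.59 − 226.10) / 772 = 8.49 / 772 = 0.01100
K = 0.00841 cm/s × 864 = 7.266 m/d
Specific discharge q = 7.266 × 0.01100 = 0.07991 m/d
v_s = q/n_e = 0.07991/0.30 = 0.2664 m/d

0.266 m/d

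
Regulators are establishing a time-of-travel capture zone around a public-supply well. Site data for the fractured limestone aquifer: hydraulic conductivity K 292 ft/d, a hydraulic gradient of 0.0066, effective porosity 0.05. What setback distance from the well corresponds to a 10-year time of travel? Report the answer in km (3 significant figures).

K = 292 ft/d × 0.3048 = 89.00 m/d
Specific discharge q = 89.00 × 0.0066 = 0.5874 m/d
Average linear velocity = 0.5874 / 0.05 = 11.75 m/d
T = 10 yr × 365 = 3650 d
L = v × T = 11.75 × 3650 = 42880 m
   = 42.9 km

42.9 km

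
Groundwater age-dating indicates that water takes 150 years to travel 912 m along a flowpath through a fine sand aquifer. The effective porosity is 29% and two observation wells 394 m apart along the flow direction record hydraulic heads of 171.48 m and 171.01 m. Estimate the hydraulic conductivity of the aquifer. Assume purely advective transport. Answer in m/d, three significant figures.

4.05 m/d

Hydraulic gradient i = (171.48 − 171.01) / 394 = 0.47 / 394 = 0.001193
t = 150 years = 54750 d
v = L / t = 912 / 54750 = 0.01666 m/d
K = v · n / i = 0.01666 × 0.29 / 0.001193 = 4.05 m/d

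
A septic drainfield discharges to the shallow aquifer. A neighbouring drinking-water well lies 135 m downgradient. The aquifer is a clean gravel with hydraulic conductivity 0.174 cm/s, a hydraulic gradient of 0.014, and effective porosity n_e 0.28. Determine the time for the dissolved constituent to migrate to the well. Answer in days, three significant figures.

K = 0.174 cm/s × 864 = 150.3 m/d
Darcy flux q = K·i = 150.3 × 0.014 = 2.105 m/d
v_s = q/n_e = 2.105/0.28 = 7.517 m/d
t = L / v = 135 / 7.517 = 17.96 d

18.0 days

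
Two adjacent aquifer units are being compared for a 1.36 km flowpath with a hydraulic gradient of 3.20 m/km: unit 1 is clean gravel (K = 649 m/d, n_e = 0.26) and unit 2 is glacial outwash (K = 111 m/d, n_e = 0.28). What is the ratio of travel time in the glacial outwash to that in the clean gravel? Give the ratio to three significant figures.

6.30

Unit 1 (clean gravel): v = 649×0.0032/0.26 = 7.988 m/d, t = 1360/7.988 = 170.3 d
Unit 2 (glacial outwash): v = 111×0.0032/0.28 = 1.269 m/d, t = 1360/1.269 = 1072 d
t(glacial outwash) / t(clean gravel) = 1072/170.3 = 6.30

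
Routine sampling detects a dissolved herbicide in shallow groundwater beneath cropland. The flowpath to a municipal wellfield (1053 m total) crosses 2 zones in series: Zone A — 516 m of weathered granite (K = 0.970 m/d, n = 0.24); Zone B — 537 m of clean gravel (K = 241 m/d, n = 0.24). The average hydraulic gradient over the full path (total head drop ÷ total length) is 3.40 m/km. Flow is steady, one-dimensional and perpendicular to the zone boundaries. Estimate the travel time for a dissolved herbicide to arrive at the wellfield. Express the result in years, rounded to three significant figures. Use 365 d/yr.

103 years

Continuity: the same q passes through each zone, so ΔH = q·Σ(L_j/K_j) — the zones act as resistances in series.
Σ(L/K) = 516/0.970 + 537/241 = 532.0 + 2.228 = 534.2 d
K_eq = L_total / Σ(L/K) = 1053 / 534.2 = 1.971 m/d
q = K_eq · i = 1.971 × 0.0034 = 0.006702 m/d (same in every zone)
Zone A: v = q/n = 0.006702/0.24 = 0.02793 m/d → t_A = 516/0.02793 = 18480 d
Zone B: v = q/n = 0.006702/0.24 = 0.02793 m/d → t_B = 537/0.02793 = 19230 d
Total t = 18480 + 19230 = 37710 d
   = 37710 / 365 = 103 yr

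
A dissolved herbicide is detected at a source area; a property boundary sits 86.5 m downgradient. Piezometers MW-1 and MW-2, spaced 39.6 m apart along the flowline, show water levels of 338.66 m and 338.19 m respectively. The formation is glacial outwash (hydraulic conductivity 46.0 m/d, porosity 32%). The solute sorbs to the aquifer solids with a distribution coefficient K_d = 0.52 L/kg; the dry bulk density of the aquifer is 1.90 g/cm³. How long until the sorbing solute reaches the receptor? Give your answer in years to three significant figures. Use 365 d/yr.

Hydraulic gradient i = (338.66 − 338.19) / 39.6 = 0.47 / 39.6 = 0.01187
Darcy flux q = K·i = 46.0 × 0.01187 = 0.5460 m/d
Seepage velocity v = q / n = 0.5460 / 0.32 = 1.706 m/d
Retardation R = 1 + ρ_b·K_d/n = 1 + 1.90×0.52/0.32 = 4.088
Contaminant velocity v_c = v/R = 1.706/4.088 = 0.4174 m/d
t = L/v_c = 86.5/0.4174 = 207.2 d
   = 207.2/365 = 0.568 yr

0.568 years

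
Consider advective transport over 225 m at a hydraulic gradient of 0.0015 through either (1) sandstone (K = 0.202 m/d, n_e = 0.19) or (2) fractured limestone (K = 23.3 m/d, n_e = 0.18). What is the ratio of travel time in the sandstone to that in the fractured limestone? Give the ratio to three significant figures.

122

Unit 1 (sandstone): v = 0.202×0.0015/0.19 = 0.001595 m/d, t = 225/0.001595 = 141100 d
Unit 2 (fractured limestone): v = 23.3×0.0015/0.18 = 0.1942 m/d, t = 225/0.1942 = 1159 d
t(sandstone) / t(fractured limestone) = 141100/1159 = 122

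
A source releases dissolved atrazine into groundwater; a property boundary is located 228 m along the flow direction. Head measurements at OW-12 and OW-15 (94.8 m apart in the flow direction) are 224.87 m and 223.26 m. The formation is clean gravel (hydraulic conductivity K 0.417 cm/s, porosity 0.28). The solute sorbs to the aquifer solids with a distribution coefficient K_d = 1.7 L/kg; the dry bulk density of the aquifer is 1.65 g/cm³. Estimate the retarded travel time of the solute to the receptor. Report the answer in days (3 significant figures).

Hydraulic gradient i = (224.87 − 223.26) / 94.8 = 1.61 / 94.8 = 0.01698
K = 0.417 cm/s × 864 = 360.3 m/d
Specific discharge q = 360.3 × 0.01698 = 6.119 m/d
v = Ki/n = 360.3·0.01698/0.28 = 21.85 m/d
Retardation R = 1 + ρ_b·K_d/n = 1 + 1.65×1.7/0.28 = 11.02
Contaminant velocity v_c = v/R = 21.85/11.02 = 1.983 m/d
t = L/v_c = 228/1.983 = 115.0 d

115 days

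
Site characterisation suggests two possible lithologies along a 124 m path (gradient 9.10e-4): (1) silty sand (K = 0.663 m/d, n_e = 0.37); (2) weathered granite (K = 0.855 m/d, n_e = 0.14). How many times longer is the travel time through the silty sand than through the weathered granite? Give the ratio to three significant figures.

Unit 1 (silty sand): v = 0.663×9.1e-4/0.37 = 0.001631 m/d, t = 124/0.001631 = 76040 d
Unit 2 (weathered granite): v = 0.855×9.1e-4/0.14 = 0.005557 m/d, t = 124/0.005557 = 22310 d
t(silty sand) / t(weathered granite) = 76040/22310 = 3.41

3.41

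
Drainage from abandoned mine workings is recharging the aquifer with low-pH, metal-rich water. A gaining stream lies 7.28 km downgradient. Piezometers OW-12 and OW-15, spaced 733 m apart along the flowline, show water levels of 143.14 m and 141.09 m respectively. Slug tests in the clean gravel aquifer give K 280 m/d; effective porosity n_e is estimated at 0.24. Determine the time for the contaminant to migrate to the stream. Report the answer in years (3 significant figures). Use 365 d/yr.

Hydraulic gradient i = (143.14 − 141.09) / 733 = 2.05 / 733 = 0.002797
q = Ki = 280 × 0.002797 = 0.7831 m/d
Average linear velocity = 0.7831 / 0.24 = 3.263 m/d
L = 7.28 km = 7280 m
t = L / v = 7280 / 3.263 = 2231 d
   = 2231 / 365 = 6.11 yr

6.11 years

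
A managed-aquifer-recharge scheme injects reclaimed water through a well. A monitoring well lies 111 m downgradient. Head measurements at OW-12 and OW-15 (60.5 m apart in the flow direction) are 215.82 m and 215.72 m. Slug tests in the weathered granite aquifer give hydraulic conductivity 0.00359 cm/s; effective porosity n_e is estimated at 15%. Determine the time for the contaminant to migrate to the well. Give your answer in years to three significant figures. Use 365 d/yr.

Hydraulic gradient i = (215.82 − 215.72) / 60.5 = 0.10 / 60.5 = 0.001653
K = 0.00359 cm/s × 864 = 3.102 m/d
Darcy flux q = K·i = 3.102 × 0.001653 = 0.005127 m/d
v = Ki/n = 3.102·0.001653/0.15 = 0.03418 m/d
t = L / v = 111 / 0.03418 = 3248 d
   = 3248 / 365 = 8.90 yr

8.90 years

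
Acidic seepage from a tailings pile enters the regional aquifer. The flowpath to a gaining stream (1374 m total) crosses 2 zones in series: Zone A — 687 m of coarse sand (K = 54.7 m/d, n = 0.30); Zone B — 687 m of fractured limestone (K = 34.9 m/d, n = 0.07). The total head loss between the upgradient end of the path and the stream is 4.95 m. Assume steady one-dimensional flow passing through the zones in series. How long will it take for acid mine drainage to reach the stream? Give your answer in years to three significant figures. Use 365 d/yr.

4.54 years

Steady 1-D flow in series ⇒ the Darcy flux q is identical in every zone and the zone head losses add (resistances L/K in series).
Σ(L/K) = 687/54.7 + 687/34.9 = 12.56 + 19.68 = 32.24 d
q = ΔH / Σ(L/K) = 4.95 / 32.24 = 0.1535 m/d (same in every zone)
Zone A: v = q/n = 0.1535/0.30 = 0.5117 m/d → t_A = 687/0.5117 = 1343 d
Zone B: v = q/n = 0.1535/0.07 = 2.193 m/d → t_B = 687/2.193 = 313.3 d
Total t = 1343 + 313.3 = 1656 d
   = 1656 / 365 = 4.54 yr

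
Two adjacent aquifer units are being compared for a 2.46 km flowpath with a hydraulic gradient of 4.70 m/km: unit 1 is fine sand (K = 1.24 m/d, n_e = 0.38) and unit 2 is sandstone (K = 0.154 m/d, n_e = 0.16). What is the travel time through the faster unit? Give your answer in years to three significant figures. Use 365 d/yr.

439 years

Unit 1 (fine sand): v = 1.24×0.0047/0.38 = 0.01534 m/d, t = 2460/0.01534 = 160400 d
Unit 2 (sandstone): v = 0.154×0.0047/0.16 = 0.004524 m/d, t = 2460/0.004524 = 543800 d
Faster: 160400 d / 365 = 439 yr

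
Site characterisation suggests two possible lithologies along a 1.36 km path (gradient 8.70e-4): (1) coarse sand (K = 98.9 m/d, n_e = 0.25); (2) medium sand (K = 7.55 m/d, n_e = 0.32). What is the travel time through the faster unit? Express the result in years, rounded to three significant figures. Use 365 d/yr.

10.8 years

Unit 1 (coarse sand): v = 98.9×8.7e-4/0.25 = 0.3442 m/d, t = 1360/0.3442 = 3952 d
Unit 2 (medium sand): v = 7.55×8.7e-4/0.32 = 0.02053 m/d, t = 1360/0.02053 = 66260 d
Faster: 3952 d / 365 = 10.8 yr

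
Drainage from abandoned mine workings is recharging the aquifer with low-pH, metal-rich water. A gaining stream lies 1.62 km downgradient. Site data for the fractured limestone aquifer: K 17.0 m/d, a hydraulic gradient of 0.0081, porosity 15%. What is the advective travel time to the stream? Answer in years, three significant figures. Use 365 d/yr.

4.83 years

q = Ki = 17.0 × 0.0081 = 0.1377 m/d
v_s = q/n_e = 0.1377/0.15 = 0.9180 m/d
L = 1.62 km = 1620 m
t = L / v = 1620 / 0.9180 = 1765 d
   = 1765 / 365 = 4.83 yr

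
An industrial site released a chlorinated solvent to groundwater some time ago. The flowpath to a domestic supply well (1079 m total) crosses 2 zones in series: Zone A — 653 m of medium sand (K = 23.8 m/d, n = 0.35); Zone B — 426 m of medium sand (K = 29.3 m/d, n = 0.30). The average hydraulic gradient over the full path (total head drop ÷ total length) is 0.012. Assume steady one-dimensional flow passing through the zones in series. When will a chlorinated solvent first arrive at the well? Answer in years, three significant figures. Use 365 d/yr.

Steady 1-D flow in series ⇒ the Darcy flux q is identical in every zone and the zone head losses add (resistances L/K in series).
Σ(L/K) = 653/23.8 + 426/29.3 = 27.44 + 14.54 = 41.98 d
K_eq = L_total / Σ(L/K) = 1079 / 41.98 = 25.71 m/d
q = K_eq · i = 25.71 × 0.012 = 0.3085 m/d (same in every zone)
Zone A: v = q/n = 0.3085/0.35 = 0.8813 m/d → t_A = 653/0.8813 = 740.9 d
Zone B: v = q/n = 0.3085/0.30 = 1.028 m/d → t_B = 426/1.028 = 414.3 d
Total t = 740.9 + 414.3 = 1155 d
   = 1155 / 365 = 3.17 yr

3.17 years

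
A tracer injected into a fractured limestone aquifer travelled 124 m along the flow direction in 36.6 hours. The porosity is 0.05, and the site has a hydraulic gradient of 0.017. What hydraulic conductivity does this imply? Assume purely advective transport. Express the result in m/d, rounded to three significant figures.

t = 36.6 hours = 1.525 d
v = L / t = 124 / 1.525 = 81.31 m/d
K = v · n / i = 81.31 × 0.05 / 0.017 = 239 m/d

239 m/d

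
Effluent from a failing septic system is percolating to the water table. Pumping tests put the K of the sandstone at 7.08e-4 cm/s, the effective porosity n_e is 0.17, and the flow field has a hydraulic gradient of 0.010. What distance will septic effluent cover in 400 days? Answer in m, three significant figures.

K = 7.08e-4 cm/s × 864 = 0.6117 m/d
Specific discharge q = 0.6117 × 0.010 = 0.006117 m/d
v_s = q/n_e = 0.006117/0.17 = 0.03598 m/d
L = v × T = 0.03598 × 400 = 14.39 m

14.4 m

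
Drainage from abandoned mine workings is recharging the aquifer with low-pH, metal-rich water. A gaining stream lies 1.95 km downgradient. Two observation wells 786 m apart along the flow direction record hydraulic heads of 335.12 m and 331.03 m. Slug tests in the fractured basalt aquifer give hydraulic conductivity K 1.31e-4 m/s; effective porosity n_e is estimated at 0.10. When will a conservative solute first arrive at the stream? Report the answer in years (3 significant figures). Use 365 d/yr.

Hydraulic gradient i = (335.12 − 331.03) / 786 = 4.09 / 786 = 0.005204
K = 1.31e-4 m/s × 86400 s/d = 11.32 m/d
q = Ki = 11.32 × 0.005204 = 0.05890 m/d
Average linear velocity = 0.05890 / 0.10 = 0.5890 m/d
L = 1.95 km = 1950 m
t = L / v = 1950 / 0.5890 = 3311 d
   = 3311 / 365 = 9.07 yr

9.07 years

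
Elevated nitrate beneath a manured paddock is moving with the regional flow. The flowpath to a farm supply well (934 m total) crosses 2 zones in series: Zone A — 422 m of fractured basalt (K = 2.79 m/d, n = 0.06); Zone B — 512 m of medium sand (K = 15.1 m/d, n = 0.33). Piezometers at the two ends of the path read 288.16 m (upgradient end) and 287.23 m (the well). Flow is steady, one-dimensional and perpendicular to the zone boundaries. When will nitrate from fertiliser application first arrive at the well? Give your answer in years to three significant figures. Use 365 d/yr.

106 years

Total head drop ΔH = 288.16 − 287.23 = 0.93 m
Steady 1-D flow in series ⇒ the Darcy flux q is identical in every zone and the zone head losses add (resistances L/K in series).
Σ(L/K) = 422/2.79 + 512/15.1 = 151.3 + 33.91 = 185.2 d
q = ΔH / Σ(L/K) = 0.93 / 185.2 = 0.005023 m/d (same in every zone)
Zone A: v = q/n = 0.005023/0.06 = 0.08371 m/d → t_A = 422/0.08371 = 5041 d
Zone B: v = q/n = 0.005023/0.33 = 0.01522 m/d → t_B = 512/0.01522 = 33640 d
Total t = 5041 + 33640 = 38680 d
   = 38680 / 365 = 106 yr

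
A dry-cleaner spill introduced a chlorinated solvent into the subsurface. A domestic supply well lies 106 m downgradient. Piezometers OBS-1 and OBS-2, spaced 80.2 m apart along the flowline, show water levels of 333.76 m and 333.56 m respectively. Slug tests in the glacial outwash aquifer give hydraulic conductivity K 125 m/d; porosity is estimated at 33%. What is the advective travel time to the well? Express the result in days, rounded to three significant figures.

112 days

Hydraulic gradient i = (333.76 − 333.56) / 80.2 = 0.20 / 80.2 = 0.002494
Darcy flux q = K·i = 125 × 0.002494 = 0.3117 m/d
Seepage velocity v = q / n = 0.3117 / 0.33 = 0.9446 m/d
t = L / v = 106 / 0.9446 = 112.2 d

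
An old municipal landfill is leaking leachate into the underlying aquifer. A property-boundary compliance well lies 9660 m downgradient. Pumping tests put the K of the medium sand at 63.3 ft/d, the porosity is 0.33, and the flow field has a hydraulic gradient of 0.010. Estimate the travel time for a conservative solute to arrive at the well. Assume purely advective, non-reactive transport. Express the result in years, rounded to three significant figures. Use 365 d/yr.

45.3 years

K = 63.3 ft/d × 0.3048 = 19.29 m/d
Specific discharge q = 19.29 × 0.010 = 0.1929 m/d
v = Ki/n = 19.29·0.010/0.33 = 0.5847 m/d
t = L / v = 9660 / 0.5847 = 16520 d
   = 16520 / 365 = 45.3 yr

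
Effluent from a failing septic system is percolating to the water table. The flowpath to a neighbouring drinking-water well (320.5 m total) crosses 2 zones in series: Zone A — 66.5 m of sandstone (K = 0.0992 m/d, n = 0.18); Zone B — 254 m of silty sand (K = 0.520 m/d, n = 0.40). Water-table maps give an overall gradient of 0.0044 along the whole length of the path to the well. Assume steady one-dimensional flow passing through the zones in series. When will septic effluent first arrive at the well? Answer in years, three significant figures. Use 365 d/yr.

Steady 1-D flow in series ⇒ the Darcy flux q is identical in every zone and the zone head losses add (resistances L/K in series).
Σ(L/K) = 66.5/0.0992 + 254/0.520 = 670.4 + 488.5 = 1159 d
K_eq = L_total / Σ(L/K) = 320.5 / 1159 = 0.2766 m/d
q = K_eq · i = 0.2766 × 0.0044 = 0.001217 m/d (same in every zone)
Zone A: v = q/n = 0.001217/0.18 = 0.006761 m/d → t_A = 66.5/0.006761 = 9836 d
Zone B: v = q/n = 0.001217/0.40 = 0.003042 m/d → t_B = 254/0.003042 = 83490 d
Total t = 9836 + 83490 = 93330 d
   = 93330 / 365 = 256 yr

256 years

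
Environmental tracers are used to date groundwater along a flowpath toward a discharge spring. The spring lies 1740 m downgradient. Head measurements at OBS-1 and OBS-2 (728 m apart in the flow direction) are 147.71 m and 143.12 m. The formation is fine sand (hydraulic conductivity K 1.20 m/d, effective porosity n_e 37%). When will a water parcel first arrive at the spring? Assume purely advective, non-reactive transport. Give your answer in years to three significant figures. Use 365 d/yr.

Hydraulic gradient i = (147.71 − 143.12) / 728 = 4.59 / 728 = 0.006305
Specific discharge q = 1.20 × 0.006305 = 0.007566 m/d
Average linear velocity = 0.007566 / 0.37 = 0.02045 m/d
t = L / v = 1740 / 0.02045 = 85090 d
   = 85090 / 365 = 233 yr

233 years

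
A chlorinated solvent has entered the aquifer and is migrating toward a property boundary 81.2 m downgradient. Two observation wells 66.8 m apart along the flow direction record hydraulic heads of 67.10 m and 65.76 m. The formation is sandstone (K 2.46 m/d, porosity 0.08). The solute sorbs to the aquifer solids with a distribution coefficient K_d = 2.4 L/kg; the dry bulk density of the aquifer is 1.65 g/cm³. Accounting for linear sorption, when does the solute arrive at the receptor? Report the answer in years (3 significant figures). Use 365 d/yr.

Hydraulic gradient i = (67.10 − 65.76) / 66.8 = 1.34 / 66.8 = 0.02006
Darcy flux q = K·i = 2.46 × 0.02006 = 0.04935 m/d
Average linear velocity = 0.04935 / 0.08 = 0.6168 m/d
Retardation R = 1 + ρ_b·K_d/n = 1 + 1.65×2.4/0.08 = 50.50
Contaminant velocity v_c = v/R = 0.6168/50.50 = 0.01221 m/d
t = L/v_c = 81.2/0.01221 = 6648 d
   = 6648/365 = 18.2 yr

18.2 years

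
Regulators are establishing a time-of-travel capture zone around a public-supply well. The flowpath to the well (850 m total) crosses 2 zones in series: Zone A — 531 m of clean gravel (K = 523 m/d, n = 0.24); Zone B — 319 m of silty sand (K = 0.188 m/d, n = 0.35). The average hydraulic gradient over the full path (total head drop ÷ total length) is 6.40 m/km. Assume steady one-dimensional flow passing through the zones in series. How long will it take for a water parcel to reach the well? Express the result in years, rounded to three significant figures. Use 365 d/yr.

204 years

Continuity: the same q passes through each zone, so ΔH = q·Σ(L_j/K_j) — the zones act as resistances in series.
Σ(L/K) = 531/523 + 319/0.188 = 1.015 + 1697 = 1698 d
K_eq = L_total / Σ(L/K) = 850 / 1698 = 0.5006 m/d
q = K_eq · i = 0.5006 × 0.0064 = 0.003204 m/d (same in every zone)
Zone A: v = q/n = 0.003204/0.24 = 0.01335 m/d → t_A = 531/0.01335 = 39770 d
Zone B: v = q/n = 0.003204/0.35 = 0.009155 m/d → t_B = 319/0.009155 = 34850 d
Total t = 39770 + 34850 = 74620 d
   = 74620 / 365 = 204 yr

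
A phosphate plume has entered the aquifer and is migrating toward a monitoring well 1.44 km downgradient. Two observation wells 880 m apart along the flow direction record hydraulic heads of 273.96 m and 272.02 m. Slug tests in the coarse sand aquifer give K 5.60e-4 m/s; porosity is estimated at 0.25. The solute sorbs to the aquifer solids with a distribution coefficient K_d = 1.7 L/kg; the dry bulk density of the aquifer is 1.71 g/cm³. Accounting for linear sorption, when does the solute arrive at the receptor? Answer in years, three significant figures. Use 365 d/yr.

Hydraulic gradient i = (273.96 − 272.02) / 880 = 1.94 / 880 = 0.002205
K = 5.60e-4 m/s × 86400 s/d = 48.38 m/d
q = Ki = 48.38 × 0.002205 = 0.1067 m/d
v_s = q/n_e = 0.1067/0.25 = 0.4267 m/d
Retardation R = 1 + ρ_b·K_d/n = 1 + 1.71×1.7/0.25 = 12.63
Contaminant velocity v_c = v/R = 0.4267/12.63 = 0.03379 m/d
L = 1.44 km = 1440 m
t = L/v_c = 1440/0.03379 = 42620 d
   = 42620/365 = 117 yr

117 years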